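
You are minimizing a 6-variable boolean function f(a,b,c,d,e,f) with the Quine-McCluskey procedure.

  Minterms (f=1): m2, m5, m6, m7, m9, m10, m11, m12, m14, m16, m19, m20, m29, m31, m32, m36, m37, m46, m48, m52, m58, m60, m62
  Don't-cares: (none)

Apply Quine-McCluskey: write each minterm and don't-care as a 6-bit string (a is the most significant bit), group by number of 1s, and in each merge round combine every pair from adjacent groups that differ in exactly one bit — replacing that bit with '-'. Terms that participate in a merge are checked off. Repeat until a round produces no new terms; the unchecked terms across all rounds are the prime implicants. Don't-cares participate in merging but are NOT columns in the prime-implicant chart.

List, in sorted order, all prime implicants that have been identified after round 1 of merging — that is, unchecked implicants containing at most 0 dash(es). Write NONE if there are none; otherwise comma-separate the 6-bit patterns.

size-2^0 implicants → 000010(✓)  000101(✓)  000110(✓)  000111(✓)  001001(✓)  001010(✓)  001011(✓)  001100(✓)  001110(✓)  010000(✓)  010011  010100(✓)  011101(✓)  011111(✓)  100000(✓)  100100(✓)  100101(✓)  101110(✓)  110000(✓)  110100(✓)  111010(✓)  111100(✓)  111110(✓)
size-2^1 implicants → -00101  -01110  -10000(✓)  -10100(✓)  00-010(✓)  00-110(✓)  000-10(✓)  0001-1  00011-  001-10(✓)  0010-1  00101-  0011-0  010-00(✓)  0111-1  1-0000(✓)  1-0100(✓)  1-1110  100-00(✓)  10010-  11-100  110-00(✓)  111-10  1111-0
size-2^2 implicants → -10-00  00--10  1-0-00
Unchecked terms (primes): -00101, -01110, -10-00, 00--10, 0001-1, 00011-, 0010-1, 00101-, 0011-0, 010011, 0111-1, 1-0-00, 1-1110, 10010-, 11-100, 111-10, 1111-0

010011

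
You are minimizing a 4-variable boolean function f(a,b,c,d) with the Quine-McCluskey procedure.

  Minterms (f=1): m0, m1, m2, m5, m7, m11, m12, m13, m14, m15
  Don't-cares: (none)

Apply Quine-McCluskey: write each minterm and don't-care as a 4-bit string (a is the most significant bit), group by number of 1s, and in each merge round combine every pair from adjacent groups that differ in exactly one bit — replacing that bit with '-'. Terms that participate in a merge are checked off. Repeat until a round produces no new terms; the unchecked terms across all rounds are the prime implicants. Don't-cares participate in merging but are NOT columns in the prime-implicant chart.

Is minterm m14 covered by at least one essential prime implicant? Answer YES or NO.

YES

Round 0: 0000✓ 0001✓ 0010✓ 0101✓ 0111✓ 1011✓ 1100✓ 1101✓ 1110✓ 1111✓
Round 1: -101✓ -111✓ 0-01 00-0 000- 01-1✓ 1-11 11-0✓ 11-1✓ 110-✓ 111-✓
Round 2: -1-1 11--
PIs = {-1-1, 0-01, 00-0, 000-, 1-11, 11--}
Coverage chart:
  m0: 00-0,000-
  m1: 0-01,000-
  m2: 00-0 ←essential
  m5: -1-1,0-01
  m7: -1-1 ←essential
  m11: 1-11 ←essential
  m12: 11-- ←essential
  m13: -1-1,11--
  m14: 11-- ←essential
  m15: -1-1,1-11,11--
Essential: -1-1, 00-0, 1-11, 11--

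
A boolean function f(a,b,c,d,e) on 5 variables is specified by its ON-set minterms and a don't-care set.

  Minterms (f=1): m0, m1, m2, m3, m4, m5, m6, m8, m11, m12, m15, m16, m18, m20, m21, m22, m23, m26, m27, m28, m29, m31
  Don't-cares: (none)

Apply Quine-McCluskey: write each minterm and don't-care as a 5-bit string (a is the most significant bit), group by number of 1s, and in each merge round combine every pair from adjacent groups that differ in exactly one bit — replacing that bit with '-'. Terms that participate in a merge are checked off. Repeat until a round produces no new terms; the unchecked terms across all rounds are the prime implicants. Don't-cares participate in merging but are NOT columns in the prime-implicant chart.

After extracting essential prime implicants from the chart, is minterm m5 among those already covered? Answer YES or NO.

NO

[col 0] 00000*, 00001*, 00010*, 00011*, 00100*, 00101*, 00110*, 01000*, 01011*, 01100*, 01111*, 10000*, 10010*, 10100*, 10101*, 10110*, 10111*, 11010*, 11011*, 11100*, 11101*, 11111*
[col 1] -0000*, -0010*, -0100*, -0101*, -0110*, -1011*, -1100*, -1111*, 0-000*, 0-011, 0-100*, 00-00*, 00-01*, 00-10*, 000-0*, 000-1*, 0000-*, 0001-*, 001-0*, 0010-*, 01-00*, 01-11*, 1-010, 1-100*, 1-101*, 1-111*, 10-00*, 10-10*, 100-0*, 101-0*, 101-1*, 1010-*, 1011-*, 11-11*, 1101-, 111-1*, 1110-*
[col 2] --100, -0-00*, -0-10*, -00-0*, -01-0*, -010-, -1-11, 0--00, 00--0*, 00-0-, 000--, 1-1-1, 1-10-, 10--0*, 101--
[col 3] -0--0
Prime implicants: --100, -0--0, -010-, -1-11, 0--00, 0-011, 00-0-, 000--, 1-010, 1-1-1, 1-10-, 101--, 1101-
PI chart (minterm → PIs covering it):
  0 | -0--0,0--00,00-0-,000--
  1 | 00-0-,000--
  2 | -0--0,000--
  3 | 0-011,000--
  4 | --100,-0--0,-010-,0--00,00-0-
  5 | -010-,00-0-
  6 | -0--0  (sole → essential)
  8 | 0--00  (sole → essential)
  11 | -1-11,0-011
  12 | --100,0--00
  15 | -1-11  (sole → essential)
  16 | -0--0  (sole → essential)
  18 | -0--0,1-010
  20 | --100,-0--0,-010-,1-10-,101--
  21 | -010-,1-1-1,1-10-,101--
  22 | -0--0,101--
  23 | 1-1-1,101--
  26 | 1-010,1101-
  27 | -1-11,1101-
  28 | --100,1-10-
  29 | 1-1-1,1-10-
  31 | -1-11,1-1-1
Essential prime implicants: -0--0, -1-11, 0--00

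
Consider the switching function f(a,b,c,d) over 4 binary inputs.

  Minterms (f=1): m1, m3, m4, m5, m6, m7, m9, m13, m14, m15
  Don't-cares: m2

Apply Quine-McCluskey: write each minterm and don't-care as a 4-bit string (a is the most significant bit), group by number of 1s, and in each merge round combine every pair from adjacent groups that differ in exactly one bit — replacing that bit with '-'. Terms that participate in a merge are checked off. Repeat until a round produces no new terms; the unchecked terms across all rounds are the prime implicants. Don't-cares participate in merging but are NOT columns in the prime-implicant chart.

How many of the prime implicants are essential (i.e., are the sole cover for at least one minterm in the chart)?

3

Round 0: 0001✓ 0010✓ 0011✓ 0100✓ 0101✓ 0110✓ 0111✓ 1001✓ 1101✓ 1110✓ 1111✓
Round 1: -001✓ -101✓ -110✓ -111✓ 0-01✓ 0-10✓ 0-11✓ 00-1✓ 001-✓ 01-0✓ 01-1✓ 010-✓ 011-✓ 1-01✓ 11-1✓ 111-✓
Round 2: --01 -1-1 -11- 0--1 0-1- 01--
PIs = {--01, -1-1, -11-, 0--1, 0-1-, 01--}
Coverage chart:
  m1: --01,0--1
  m3: 0--1,0-1-
  m4: 01-- ←essential
  m5: --01,-1-1,0--1,01--
  m6: -11-,0-1-,01--
  m7: -1-1,-11-,0--1,0-1-,01--
  m9: --01 ←essential
  m13: --01,-1-1
  m14: -11- ←essential
  m15: -1-1,-11-
Essential: --01, -11-, 01--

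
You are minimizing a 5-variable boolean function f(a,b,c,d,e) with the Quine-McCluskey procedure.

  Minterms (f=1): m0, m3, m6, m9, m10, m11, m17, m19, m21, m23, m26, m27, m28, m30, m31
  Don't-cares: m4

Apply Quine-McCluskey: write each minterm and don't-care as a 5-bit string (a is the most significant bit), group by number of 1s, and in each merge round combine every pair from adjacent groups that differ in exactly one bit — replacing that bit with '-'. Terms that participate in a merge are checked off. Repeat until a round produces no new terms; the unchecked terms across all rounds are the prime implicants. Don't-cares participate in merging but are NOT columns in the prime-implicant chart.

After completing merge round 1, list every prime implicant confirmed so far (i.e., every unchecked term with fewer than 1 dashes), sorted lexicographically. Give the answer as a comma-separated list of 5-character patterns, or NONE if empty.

NONE

size-2^0 implicants → 00000(✓)  00011(✓)  00100(✓)  00110(✓)  01001(✓)  01010(✓)  01011(✓)  10001(✓)  10011(✓)  10101(✓)  10111(✓)  11010(✓)  11011(✓)  11100(✓)  11110(✓)  11111(✓)
size-2^1 implicants → -0011(✓)  -1010(✓)  -1011(✓)  0-011(✓)  00-00  001-0  010-1  0101-(✓)  1-011(✓)  1-111(✓)  10-01(✓)  10-11(✓)  100-1(✓)  101-1(✓)  11-10(✓)  11-11(✓)  1101-(✓)  111-0  1111-(✓)
size-2^2 implicants → --011  -101-  1--11  10--1  11-1-
Unchecked terms (primes): --011, -101-, 00-00, 001-0, 010-1, 1--11, 10--1, 11-1-, 111-0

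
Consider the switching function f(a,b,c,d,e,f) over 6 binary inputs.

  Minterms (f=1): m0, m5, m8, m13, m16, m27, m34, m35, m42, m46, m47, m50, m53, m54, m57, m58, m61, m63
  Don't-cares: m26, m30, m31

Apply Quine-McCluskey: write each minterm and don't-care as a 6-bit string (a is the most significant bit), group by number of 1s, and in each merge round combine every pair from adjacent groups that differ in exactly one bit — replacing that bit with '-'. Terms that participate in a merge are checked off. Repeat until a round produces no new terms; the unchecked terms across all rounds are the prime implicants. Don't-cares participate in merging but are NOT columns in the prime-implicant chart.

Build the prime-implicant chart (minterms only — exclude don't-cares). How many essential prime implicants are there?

8

[col 0] 000000*, 000101*, 001000*, 001101*, 010000*, 011010*, 011011*, 011110*, 011111*, 100010*, 100011*, 101010*, 101110*, 101111*, 110010*, 110101*, 110110*, 111001*, 111010*, 111101*, 111111*
[col 1] -11010, -11111, 0-0000, 00-000, 00-101, 011-10*, 011-11*, 01101-*, 01111-*, 1-0010*, 1-1010*, 1-1111, 10-010*, 10001-, 101-10, 10111-, 11-010*, 11-101, 110-10, 111-01, 1111-1
[col 2] 011-1-, 1--010
Prime implicants: -11010, -11111, 0-0000, 00-000, 00-101, 011-1-, 1--010, 1-1111, 10001-, 101-10, 10111-, 11-101, 110-10, 111-01, 1111-1
PI chart (minterm → PIs covering it):
  0 | 0-0000,00-000
  5 | 00-101  (sole → essential)
  8 | 00-000  (sole → essential)
  13 | 00-101  (sole → essential)
  16 | 0-0000  (sole → essential)
  27 | 011-1-  (sole → essential)
  34 | 1--010,10001-
  35 | 10001-  (sole → essential)
  42 | 1--010,101-10
  46 | 101-10,10111-
  47 | 1-1111,10111-
  50 | 1--010,110-10
  53 | 11-101  (sole → essential)
  54 | 110-10  (sole → essential)
  57 | 111-01  (sole → essential)
  58 | -11010,1--010
  61 | 11-101,111-01,1111-1
  63 | -11111,1-1111,1111-1
Essential prime implicants: 0-0000, 00-000, 00-101, 011-1-, 10001-, 11-101, 110-10, 111-01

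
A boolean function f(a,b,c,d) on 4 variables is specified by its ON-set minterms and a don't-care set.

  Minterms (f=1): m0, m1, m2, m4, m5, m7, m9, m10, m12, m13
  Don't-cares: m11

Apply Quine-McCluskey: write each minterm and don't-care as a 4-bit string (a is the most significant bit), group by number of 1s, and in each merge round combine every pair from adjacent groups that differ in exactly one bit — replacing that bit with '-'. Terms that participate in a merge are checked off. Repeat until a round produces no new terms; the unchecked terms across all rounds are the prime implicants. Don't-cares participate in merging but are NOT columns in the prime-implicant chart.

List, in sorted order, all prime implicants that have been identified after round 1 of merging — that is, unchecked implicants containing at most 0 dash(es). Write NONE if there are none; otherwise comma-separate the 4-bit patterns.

size-2^0 implicants → 0000(✓)  0001(✓)  0010(✓)  0100(✓)  0101(✓)  0111(✓)  1001(✓)  1010(✓)  1011(✓)  1100(✓)  1101(✓)
size-2^1 implicants → -001(✓)  -010  -100(✓)  -101(✓)  0-00(✓)  0-01(✓)  00-0  000-(✓)  01-1  010-(✓)  1-01(✓)  10-1  101-  110-(✓)
size-2^2 implicants → --01  -10-  0-0-
Unchecked terms (primes): --01, -010, -10-, 0-0-, 00-0, 01-1, 10-1, 101-

NONE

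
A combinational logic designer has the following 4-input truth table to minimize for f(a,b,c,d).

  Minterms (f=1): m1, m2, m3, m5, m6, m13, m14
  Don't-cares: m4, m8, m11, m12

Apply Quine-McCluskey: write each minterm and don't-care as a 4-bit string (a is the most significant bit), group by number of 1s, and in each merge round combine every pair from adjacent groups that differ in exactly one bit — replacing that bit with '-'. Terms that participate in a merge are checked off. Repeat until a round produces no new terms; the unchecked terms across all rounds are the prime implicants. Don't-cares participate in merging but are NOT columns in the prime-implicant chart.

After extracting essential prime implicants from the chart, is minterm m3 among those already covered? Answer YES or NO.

[col 0] 0001*, 0010*, 0011*, 0100*, 0101*, 0110*, 1000*, 1011*, 1100*, 1101*, 1110*
[col 1] -011, -100*, -101*, -110*, 0-01, 0-10, 00-1, 001-, 01-0*, 010-*, 1-00, 11-0*, 110-*
[col 2] -1-0, -10-
Prime implicants: -011, -1-0, -10-, 0-01, 0-10, 00-1, 001-, 1-00
PI chart (minterm → PIs covering it):
  1 | 0-01,00-1
  2 | 0-10,001-
  3 | -011,00-1,001-
  5 | -10-,0-01
  6 | -1-0,0-10
  13 | -10-  (sole → essential)
  14 | -1-0  (sole → essential)
Essential prime implicants: -1-0, -10-

NO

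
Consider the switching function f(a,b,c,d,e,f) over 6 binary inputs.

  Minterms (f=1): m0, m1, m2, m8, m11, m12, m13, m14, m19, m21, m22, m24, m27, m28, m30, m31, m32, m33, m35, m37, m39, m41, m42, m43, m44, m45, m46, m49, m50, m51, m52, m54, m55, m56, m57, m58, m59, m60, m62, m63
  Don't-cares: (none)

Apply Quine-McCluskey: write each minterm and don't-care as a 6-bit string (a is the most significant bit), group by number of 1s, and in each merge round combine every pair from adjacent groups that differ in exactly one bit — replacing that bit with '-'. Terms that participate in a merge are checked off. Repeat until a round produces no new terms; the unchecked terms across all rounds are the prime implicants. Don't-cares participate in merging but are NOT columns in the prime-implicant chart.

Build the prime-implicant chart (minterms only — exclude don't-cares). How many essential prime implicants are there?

Round 0: 000000✓ 000001✓ 000010✓ 001000✓ 001011✓ 001100✓ 001101✓ 001110✓ 010011✓ 010101 010110✓ 011000✓ 011011✓ 011100✓ 011110✓ 011111✓ 100000✓ 100001✓ 100011✓ 100101✓ 100111✓ 101001✓ 101010✓ 101011✓ 101100✓ 101101✓ 101110✓ 110001✓ 110010✓ 110011✓ 110100✓ 110110✓ 110111✓ 111000✓ 111001✓ 111010✓ 111011✓ 111100✓ 111110✓ 111111✓
Round 1: -00000✓ -00001✓ -01011✓ -01100✓ -01101✓ -01110✓ -10011✓ -10110✓ -11000✓ -11011✓ -11100✓ -11110✓ -11111✓ 0-1000✓ 0-1011✓ 0-1100✓ 0-1110✓ 00-000 0000-0 00000-✓ 001-00✓ 0011-0✓ 00110-✓ 01-011✓ 01-110✓ 011-00✓ 011-11✓ 0111-0✓ 01111-✓ 1-0001✓ 1-0011✓ 1-0111✓ 1-1001✓ 1-1010✓ 1-1011✓ 1-1100✓ 1-1110✓ 10-001✓ 10-011✓ 10-101✓ 100-01✓ 100-11✓ 1000-1✓ 10000-✓ 1001-1✓ 101-01✓ 101-10✓ 1010-1✓ 10101-✓ 1011-0✓ 10110-✓ 11-001✓ 11-010✓ 11-011✓ 11-100✓ 11-110✓ 11-111✓ 110-10✓ 110-11✓ 1100-1✓ 11001-✓ 1101-0✓ 11011-✓ 111-00✓ 111-10✓ 111-11✓ 1110-0✓ 1110-1✓ 11100-✓ 11101-✓ 1111-0✓ 11111-✓
Round 2: --1011 --1100✓ --1110✓ -0000- -011-0✓ -0110- -1-011 -1-110 -11-00 -11-11 -111-0✓ -1111- 0-1-00 0-11-0✓ 1--001✓ 1--011✓ 1-0-11 1-00-1✓ 1-1-10 1-10-1✓ 1-101- 1-11-0✓ 10--01 10-0-1✓ 100--1 11--10✓ 11--11✓ 11-0-1✓ 11-01-✓ 11-1-0 11-11-✓ 110-1-✓ 111--0 111-1-✓ 1110--
Round 3: --11-0 1--0-1 11--1-
PIs = {--1011, --11-0, -0000-, -0110-, -1-011, -1-110, -11-00, -11-11, -1111-, 0-1-00, 00-000, 0000-0, 010101, 1--0-1, 1-0-11, 1-1-10, 1-101-, 10--01, 100--1, 11--1-, 11-1-0, 111--0, 1110--}
Coverage chart:
  m0: -0000-,00-000,0000-0
  m1: -0000- ←essential
  m2: 0000-0 ←essential
  m8: 0-1-00,00-000
  m11: --1011 ←essential
  m12: --11-0,-0110-,0-1-00
  m13: -0110- ←essential
  m14: --11-0 ←essential
  m19: -1-011 ←essential
  m21: 010101 ←essential
  m22: -1-110 ←essential
  m24: -11-00,0-1-00
  m27: --1011,-1-011,-11-11
  m28: --11-0,-11-00,0-1-00
  m30: --11-0,-1-110,-1111-
  m31: -11-11,-1111-
  m32: -0000- ←essential
  m33: -0000-,1--0-1,10--01,100--1
  m35: 1--0-1,1-0-11,100--1
  m37: 10--01,100--1
  m39: 1-0-11,100--1
  m41: 1--0-1,10--01
  m42: 1-1-10,1-101-
  m43: --1011,1--0-1,1-101-
  m44: --11-0,-0110-
  m45: -0110-,10--01
  m46: --11-0,1-1-10
  m49: 1--0-1 ←essential
  m50: 11--1- ←essential
  m51: -1-011,1--0-1,1-0-11,11--1-
  m52: 11-1-0 ←essential
  m54: -1-110,11--1-,11-1-0
  m55: 1-0-11,11--1-
  m56: -11-00,111--0,1110--
  m57: 1--0-1,1110--
  m58: 1-1-10,1-101-,11--1-,111--0,1110--
  m59: --1011,-1-011,-11-11,1--0-1,1-101-,11--1-,1110--
  m60: --11-0,-11-00,11-1-0,111--0
  m62: --11-0,-1-110,-1111-,1-1-10,11--1-,11-1-0,111--0
  m63: -11-11,-1111-,11--1-
Essential: --1011, --11-0, -0000-, -0110-, -1-011, -1-110, 0000-0, 010101, 1--0-1, 11--1-, 11-1-0

11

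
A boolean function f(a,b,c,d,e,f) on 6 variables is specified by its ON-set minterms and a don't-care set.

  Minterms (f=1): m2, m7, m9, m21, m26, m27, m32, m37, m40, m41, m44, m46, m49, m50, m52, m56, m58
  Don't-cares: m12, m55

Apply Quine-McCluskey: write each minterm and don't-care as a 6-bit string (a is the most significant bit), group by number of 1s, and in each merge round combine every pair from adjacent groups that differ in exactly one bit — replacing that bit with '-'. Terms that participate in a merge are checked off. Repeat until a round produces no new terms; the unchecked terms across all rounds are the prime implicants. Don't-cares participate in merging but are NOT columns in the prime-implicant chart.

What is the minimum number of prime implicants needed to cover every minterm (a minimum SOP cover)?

Round 0: 000010 000111 001001✓ 001100✓ 010101 011010✓ 011011✓ 100000✓ 100101 101000✓ 101001✓ 101100✓ 101110✓ 110001 110010✓ 110100 110111 111000✓ 111010✓
Round 1: -01001 -01100 -11010 01101- 1-1000 10-000 101-00 10100- 1011-0 11-010 1110-0
PIs = {-01001, -01100, -11010, 000010, 000111, 010101, 01101-, 1-1000, 10-000, 100101, 101-00, 10100-, 1011-0, 11-010, 110001, 110100, 110111, 1110-0}
Coverage chart:
  m2: 000010 ←essential
  m7: 000111 ←essential
  m9: -01001 ←essential
  m21: 010101 ←essential
  m26: -11010,01101-
  m27: 01101- ←essential
  m32: 10-000 ←essential
  m37: 100101 ←essential
  m40: 1-1000,10-000,101-00,10100-
  m41: -01001,10100-
  m44: -01100,101-00,1011-0
  m46: 1011-0 ←essential
  m49: 110001 ←essential
  m50: 11-010 ←essential
  m52: 110100 ←essential
  m56: 1-1000,1110-0
  m58: -11010,11-010,1110-0
Essential: -01001, 000010, 000111, 010101, 01101-, 10-000, 100101, 1011-0, 11-010, 110001, 110100
Petrick residual → 1-1000
Min cover (12 terms): b'cd'e'f + a'b'c'd'ef' + a'b'c'def + a'bc'de'f + a'bcd'e + acd'e'f' + ab'd'e'f' + ab'c'de'f + ab'cdf' + abd'ef' + abc'd'e'f + abc'de'f'

12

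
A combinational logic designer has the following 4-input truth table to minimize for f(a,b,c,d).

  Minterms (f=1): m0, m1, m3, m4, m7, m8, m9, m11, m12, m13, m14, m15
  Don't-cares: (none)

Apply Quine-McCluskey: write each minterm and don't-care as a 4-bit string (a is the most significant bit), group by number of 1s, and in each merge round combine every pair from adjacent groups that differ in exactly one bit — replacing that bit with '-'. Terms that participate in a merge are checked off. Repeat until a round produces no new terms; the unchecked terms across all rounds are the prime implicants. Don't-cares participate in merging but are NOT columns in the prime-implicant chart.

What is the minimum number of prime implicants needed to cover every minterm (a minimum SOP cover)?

[col 0] 0000*, 0001*, 0011*, 0100*, 0111*, 1000*, 1001*, 1011*, 1100*, 1101*, 1110*, 1111*
[col 1] -000*, -001*, -011*, -100*, -111*, 0-00*, 0-11*, 00-1*, 000-*, 1-00*, 1-01*, 1-11*, 10-1*, 100-*, 11-0*, 11-1*, 110-*, 111-*
[col 2] --00, --11, -0-1, -00-, 1--1, 1-0-, 11--
Prime implicants: --00, --11, -0-1, -00-, 1--1, 1-0-, 11--
PI chart (minterm → PIs covering it):
  0 | --00,-00-
  1 | -0-1,-00-
  3 | --11,-0-1
  4 | --00  (sole → essential)
  7 | --11  (sole → essential)
  8 | --00,-00-,1-0-
  9 | -0-1,-00-,1--1,1-0-
  11 | --11,-0-1,1--1
  12 | --00,1-0-,11--
  13 | 1--1,1-0-,11--
  14 | 11--  (sole → essential)
  15 | --11,1--1,11--
Essential prime implicants: --00, --11, 11--
Petrick residual → -0-1
Minimum SOP uses 4 PIs: c'd' + cd + b'd + ab

4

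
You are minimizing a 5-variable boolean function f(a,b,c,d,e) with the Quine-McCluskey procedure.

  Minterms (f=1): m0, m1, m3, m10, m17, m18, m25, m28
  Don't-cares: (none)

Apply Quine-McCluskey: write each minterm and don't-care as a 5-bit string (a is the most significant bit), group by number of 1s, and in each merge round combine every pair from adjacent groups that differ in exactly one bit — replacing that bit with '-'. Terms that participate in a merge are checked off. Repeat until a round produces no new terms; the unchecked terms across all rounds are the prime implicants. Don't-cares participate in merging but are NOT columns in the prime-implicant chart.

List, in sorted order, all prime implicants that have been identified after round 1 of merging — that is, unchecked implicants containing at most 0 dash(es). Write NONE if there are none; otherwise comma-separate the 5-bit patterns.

01010, 10010, 11100

[col 0] 00000*, 00001*, 00011*, 01010, 10001*, 10010, 11001*, 11100
[col 1] -0001, 000-1, 0000-, 1-001
Prime implicants: -0001, 000-1, 0000-, 01010, 1-001, 10010, 11100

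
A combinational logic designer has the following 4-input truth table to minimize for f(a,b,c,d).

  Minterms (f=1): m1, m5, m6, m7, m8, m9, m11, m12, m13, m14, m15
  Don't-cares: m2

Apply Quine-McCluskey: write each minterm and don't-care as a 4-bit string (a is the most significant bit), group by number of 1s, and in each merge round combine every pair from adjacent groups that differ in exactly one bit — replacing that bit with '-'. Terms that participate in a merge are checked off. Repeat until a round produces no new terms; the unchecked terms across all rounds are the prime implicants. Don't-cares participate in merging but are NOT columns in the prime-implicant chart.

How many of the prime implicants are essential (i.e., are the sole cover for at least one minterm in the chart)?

3

Round 0: 0001✓ 0010✓ 0101✓ 0110✓ 0111✓ 1000✓ 1001✓ 1011✓ 1100✓ 1101✓ 1110✓ 1111✓
Round 1: -001✓ -101✓ -110✓ -111✓ 0-01✓ 0-10 01-1✓ 011-✓ 1-00✓ 1-01✓ 1-11✓ 10-1✓ 100-✓ 11-0✓ 11-1✓ 110-✓ 111-✓
Round 2: --01 -1-1 -11- 1--1 1-0- 11--
PIs = {--01, -1-1, -11-, 0-10, 1--1, 1-0-, 11--}
Coverage chart:
  m1: --01 ←essential
  m5: --01,-1-1
  m6: -11-,0-10
  m7: -1-1,-11-
  m8: 1-0- ←essential
  m9: --01,1--1,1-0-
  m11: 1--1 ←essential
  m12: 1-0-,11--
  m13: --01,-1-1,1--1,1-0-,11--
  m14: -11-,11--
  m15: -1-1,-11-,1--1,11--
Essential: --01, 1--1, 1-0-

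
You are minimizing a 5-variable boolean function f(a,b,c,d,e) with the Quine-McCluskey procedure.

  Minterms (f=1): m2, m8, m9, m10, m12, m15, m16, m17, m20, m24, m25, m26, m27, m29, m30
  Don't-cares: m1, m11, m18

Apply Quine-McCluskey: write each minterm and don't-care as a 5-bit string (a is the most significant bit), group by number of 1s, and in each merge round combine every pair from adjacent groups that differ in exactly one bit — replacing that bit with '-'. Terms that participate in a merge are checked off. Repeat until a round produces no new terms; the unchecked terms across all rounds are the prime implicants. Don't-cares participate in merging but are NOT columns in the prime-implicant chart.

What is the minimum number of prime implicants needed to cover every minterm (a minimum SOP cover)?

[col 0] 00001*, 00010*, 01000*, 01001*, 01010*, 01011*, 01100*, 01111*, 10000*, 10001*, 10010*, 10100*, 11000*, 11001*, 11010*, 11011*, 11101*, 11110*
[col 1] -0001*, -0010*, -1000*, -1001*, -1010*, -1011*, 0-001*, 0-010*, 01-00, 01-11, 010-0*, 010-1*, 0100-*, 0101-*, 1-000*, 1-001*, 1-010*, 10-00, 100-0*, 1000-*, 11-01, 11-10, 110-0*, 110-1*, 1100-*, 1101-*
[col 2] --001, --010, -10-0*, -10-1*, -100-*, -101-*, 010--*, 1-0-0, 1-00-, 110--*
[col 3] -10--
Prime implicants: --001, --010, -10--, 01-00, 01-11, 1-0-0, 1-00-, 10-00, 11-01, 11-10
PI chart (minterm → PIs covering it):
  2 | --010  (sole → essential)
  8 | -10--,01-00
  9 | --001,-10--
  10 | --010,-10--
  12 | 01-00  (sole → essential)
  15 | 01-11  (sole → essential)
  16 | 1-0-0,1-00-,10-00
  17 | --001,1-00-
  20 | 10-00  (sole → essential)
  24 | -10--,1-0-0,1-00-
  25 | --001,-10--,1-00-,11-01
  26 | --010,-10--,1-0-0,11-10
  27 | -10--  (sole → essential)
  29 | 11-01  (sole → essential)
  30 | 11-10  (sole → essential)
Essential prime implicants: --010, -10--, 01-00, 01-11, 10-00, 11-01, 11-10
Petrick residual → --001
Minimum SOP uses 8 PIs: c'd'e + c'de' + bc' + a'bd'e' + a'bde + ab'd'e' + abd'e + abde'

8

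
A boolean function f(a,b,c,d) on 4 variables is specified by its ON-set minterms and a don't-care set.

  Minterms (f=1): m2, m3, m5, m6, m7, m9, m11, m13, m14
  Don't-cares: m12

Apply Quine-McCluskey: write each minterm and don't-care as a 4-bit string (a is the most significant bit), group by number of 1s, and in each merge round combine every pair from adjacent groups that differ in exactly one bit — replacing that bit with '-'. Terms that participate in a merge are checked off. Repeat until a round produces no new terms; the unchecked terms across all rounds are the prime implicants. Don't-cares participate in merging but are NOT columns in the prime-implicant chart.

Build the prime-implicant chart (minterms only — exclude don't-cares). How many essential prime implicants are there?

1

size-2^0 implicants → 0010(✓)  0011(✓)  0101(✓)  0110(✓)  0111(✓)  1001(✓)  1011(✓)  1100(✓)  1101(✓)  1110(✓)
size-2^1 implicants → -011  -101  -110  0-10(✓)  0-11(✓)  001-(✓)  01-1  011-(✓)  1-01  10-1  11-0  110-
size-2^2 implicants → 0-1-
Unchecked terms (primes): -011, -101, -110, 0-1-, 01-1, 1-01, 10-1, 11-0, 110-
Minterm coverage:
  m2 ⊆ 0-1- [E]
  m3 ⊆ -011,0-1-
  m5 ⊆ -101,01-1
  m6 ⊆ -110,0-1-
  m7 ⊆ 0-1-,01-1
  m9 ⊆ 1-01,10-1
  m11 ⊆ -011,10-1
  m13 ⊆ -101,1-01,110-
  m14 ⊆ -110,11-0
E = {0-1-}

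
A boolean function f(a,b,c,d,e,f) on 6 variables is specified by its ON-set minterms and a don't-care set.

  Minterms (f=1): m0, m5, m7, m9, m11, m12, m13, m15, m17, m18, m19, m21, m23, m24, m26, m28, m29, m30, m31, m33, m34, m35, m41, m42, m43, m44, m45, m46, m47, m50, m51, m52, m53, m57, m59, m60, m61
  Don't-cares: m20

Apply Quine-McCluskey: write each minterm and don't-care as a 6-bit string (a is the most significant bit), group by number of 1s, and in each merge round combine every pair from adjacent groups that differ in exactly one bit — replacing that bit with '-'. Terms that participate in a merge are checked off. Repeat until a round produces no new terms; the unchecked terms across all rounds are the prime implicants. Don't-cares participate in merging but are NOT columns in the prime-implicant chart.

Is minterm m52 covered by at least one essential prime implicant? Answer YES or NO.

YES

[col 0] 000000, 000101*, 000111*, 001001*, 001011*, 001100*, 001101*, 001111*, 010001*, 010010*, 010011*, 010100*, 010101*, 010111*, 011000*, 011010*, 011100*, 011101*, 011110*, 011111*, 100001*, 100010*, 100011*, 101001*, 101010*, 101011*, 101100*, 101101*, 101110*, 101111*, 110010*, 110011*, 110100*, 110101*, 111001*, 111011*, 111100*, 111101*
[col 1] -01001*, -01011*, -01100*, -01101*, -01111*, -10010*, -10011*, -10100*, -10101*, -11100*, -11101*, 0-0101*, 0-0111*, 0-1100*, 0-1101*, 0-1111*, 00-101*, 00-111*, 0001-1*, 001-01*, 001-11*, 0010-1*, 0011-1*, 00110-*, 01-010, 01-100*, 01-101*, 01-111*, 010-01*, 010-11*, 0100-1*, 01001-*, 0101-1*, 01010-*, 011-00*, 011-10*, 0110-0*, 0111-0*, 0111-1*, 01110-*, 01111-*, 1-0010*, 1-0011*, 1-1001*, 1-1011*, 1-1100*, 1-1101*, 10-001*, 10-010*, 10-011*, 1000-1*, 10001-*, 101-01*, 101-10*, 101-11*, 1010-1*, 10101-*, 1011-0*, 1011-1*, 10110-*, 10111-*, 11-011*, 11-100*, 11-101*, 11001-*, 11010-*, 111-01*, 1110-1*, 11110-*
[col 2] --1100*, --1101*, -01-01*, -01-11*, -010-1*, -011-1*, -0110-*, -1-100*, -1-101*, -1001-, -1010-*, -1110-*, 0--101*, 0--111*, 0-01-1*, 0-11-1*, 0-110-*, 00-1-1*, 001--1*, 01-1-1*, 01-10-*, 010--1, 011--0, 0111--, 1--011, 1-001-, 1-1-01, 1-10-1, 1-110-*, 10-0-1, 10-01-, 101--1*, 101-1-, 1011--, 11-10-*
[col 3] --110-, -01--1, -1-10-, 0--1-1
Prime implicants: --110-, -01--1, -1-10-, -1001-, 0--1-1, 000000, 01-010, 010--1, 011--0, 0111--, 1--011, 1-001-, 1-1-01, 1-10-1, 10-0-1, 10-01-, 101-1-, 1011--
PI chart (minterm → PIs covering it):
  0 | 000000  (sole → essential)
  5 | 0--1-1  (sole → essential)
  7 | 0--1-1  (sole → essential)
  9 | -01--1  (sole → essential)
  11 | -01--1  (sole → essential)
  12 | --110-  (sole → essential)
  13 | --110-,-01--1,0--1-1
  15 | -01--1,0--1-1
  17 | 010--1  (sole → essential)
  18 | -1001-,01-010
  19 | -1001-,010--1
  21 | -1-10-,0--1-1,010--1
  23 | 0--1-1,010--1
  24 | 011--0  (sole → essential)
  26 | 01-010,011--0
  28 | --110-,-1-10-,011--0,0111--
  29 | --110-,-1-10-,0--1-1,0111--
  30 | 011--0,0111--
  31 | 0--1-1,0111--
  33 | 10-0-1  (sole → essential)
  34 | 1-001-,10-01-
  35 | 1--011,1-001-,10-0-1,10-01-
  41 | -01--1,1-1-01,1-10-1,10-0-1
  42 | 10-01-,101-1-
  43 | -01--1,1--011,1-10-1,10-0-1,10-01-,101-1-
  44 | --110-,1011--
  45 | --110-,-01--1,1-1-01,1011--
  46 | 101-1-,1011--
  47 | -01--1,101-1-,1011--
  50 | -1001-,1-001-
  51 | -1001-,1--011,1-001-
  52 | -1-10-  (sole → essential)
  53 | -1-10-  (sole → essential)
  57 | 1-1-01,1-10-1
  59 | 1--011,1-10-1
  60 | --110-,-1-10-
  61 | --110-,-1-10-,1-1-01
Essential prime implicants: --110-, -01--1, -1-10-, 0--1-1, 000000, 010--1, 011--0, 10-0-1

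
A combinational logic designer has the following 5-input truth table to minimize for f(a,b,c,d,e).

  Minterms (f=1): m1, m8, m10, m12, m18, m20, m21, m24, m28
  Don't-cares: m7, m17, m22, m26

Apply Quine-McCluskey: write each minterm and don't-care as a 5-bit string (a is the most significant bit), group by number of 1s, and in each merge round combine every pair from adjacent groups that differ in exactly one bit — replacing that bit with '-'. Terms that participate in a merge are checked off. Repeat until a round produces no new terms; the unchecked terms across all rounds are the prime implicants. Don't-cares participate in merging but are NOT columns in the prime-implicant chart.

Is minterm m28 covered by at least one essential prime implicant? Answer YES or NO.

[col 0] 00001*, 00111, 01000*, 01010*, 01100*, 10001*, 10010*, 10100*, 10101*, 10110*, 11000*, 11010*, 11100*
[col 1] -0001, -1000*, -1010*, -1100*, 01-00*, 010-0*, 1-010, 1-100, 10-01, 10-10, 101-0, 1010-, 11-00*, 110-0*
[col 2] -1-00, -10-0
Prime implicants: -0001, -1-00, -10-0, 00111, 1-010, 1-100, 10-01, 10-10, 101-0, 1010-
PI chart (minterm → PIs covering it):
  1 | -0001  (sole → essential)
  8 | -1-00,-10-0
  10 | -10-0  (sole → essential)
  12 | -1-00  (sole → essential)
  18 | 1-010,10-10
  20 | 1-100,101-0,1010-
  21 | 10-01,1010-
  24 | -1-00,-10-0
  28 | -1-00,1-100
Essential prime implicants: -0001, -1-00, -10-0

YES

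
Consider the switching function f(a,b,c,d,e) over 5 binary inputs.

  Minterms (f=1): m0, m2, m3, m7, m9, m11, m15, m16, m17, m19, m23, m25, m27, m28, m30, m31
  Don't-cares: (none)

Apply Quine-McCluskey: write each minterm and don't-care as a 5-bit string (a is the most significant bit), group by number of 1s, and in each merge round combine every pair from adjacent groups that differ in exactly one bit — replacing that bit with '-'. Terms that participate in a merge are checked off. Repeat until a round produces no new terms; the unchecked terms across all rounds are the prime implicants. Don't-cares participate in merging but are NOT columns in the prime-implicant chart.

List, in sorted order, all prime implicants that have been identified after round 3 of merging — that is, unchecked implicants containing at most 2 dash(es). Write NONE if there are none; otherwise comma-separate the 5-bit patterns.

size-2^0 implicants → 00000(✓)  00010(✓)  00011(✓)  00111(✓)  01001(✓)  01011(✓)  01111(✓)  10000(✓)  10001(✓)  10011(✓)  10111(✓)  11001(✓)  11011(✓)  11100(✓)  11110(✓)  11111(✓)
size-2^1 implicants → -0000  -0011(✓)  -0111(✓)  -1001(✓)  -1011(✓)  -1111(✓)  0-011(✓)  0-111(✓)  00-11(✓)  000-0  0001-  01-11(✓)  010-1(✓)  1-001(✓)  1-011(✓)  1-111(✓)  10-11(✓)  100-1(✓)  1000-  11-11(✓)  110-1(✓)  111-0  1111-
size-2^2 implicants → --011(✓)  --111(✓)  -0-11(✓)  -1-11(✓)  -10-1  0--11(✓)  1--11(✓)  1-0-1
size-2^3 implicants → ---11
Unchecked terms (primes): ---11, -0000, -10-1, 000-0, 0001-, 1-0-1, 1000-, 111-0, 1111-

-0000, -10-1, 000-0, 0001-, 1-0-1, 1000-, 111-0, 1111-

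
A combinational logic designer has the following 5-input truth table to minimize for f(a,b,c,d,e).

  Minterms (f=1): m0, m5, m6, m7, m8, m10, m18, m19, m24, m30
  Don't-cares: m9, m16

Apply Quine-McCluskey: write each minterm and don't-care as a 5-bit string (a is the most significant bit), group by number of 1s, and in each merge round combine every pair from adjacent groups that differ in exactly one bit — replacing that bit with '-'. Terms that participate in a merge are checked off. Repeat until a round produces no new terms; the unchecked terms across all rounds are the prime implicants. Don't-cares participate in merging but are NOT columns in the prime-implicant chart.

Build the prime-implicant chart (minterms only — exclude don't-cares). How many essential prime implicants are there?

[col 0] 00000*, 00101*, 00110*, 00111*, 01000*, 01001*, 01010*, 10000*, 10010*, 10011*, 11000*, 11110
[col 1] -0000*, -1000*, 0-000*, 001-1, 0011-, 010-0, 0100-, 1-000*, 100-0, 1001-
[col 2] --000
Prime implicants: --000, 001-1, 0011-, 010-0, 0100-, 100-0, 1001-, 11110
PI chart (minterm → PIs covering it):
  0 | --000  (sole → essential)
  5 | 001-1  (sole → essential)
  6 | 0011-  (sole → essential)
  7 | 001-1,0011-
  8 | --000,010-0,0100-
  10 | 010-0  (sole → essential)
  18 | 100-0,1001-
  19 | 1001-  (sole → essential)
  24 | --000  (sole → essential)
  30 | 11110  (sole → essential)
Essential prime implicants: --000, 001-1, 0011-, 010-0, 1001-, 11110

6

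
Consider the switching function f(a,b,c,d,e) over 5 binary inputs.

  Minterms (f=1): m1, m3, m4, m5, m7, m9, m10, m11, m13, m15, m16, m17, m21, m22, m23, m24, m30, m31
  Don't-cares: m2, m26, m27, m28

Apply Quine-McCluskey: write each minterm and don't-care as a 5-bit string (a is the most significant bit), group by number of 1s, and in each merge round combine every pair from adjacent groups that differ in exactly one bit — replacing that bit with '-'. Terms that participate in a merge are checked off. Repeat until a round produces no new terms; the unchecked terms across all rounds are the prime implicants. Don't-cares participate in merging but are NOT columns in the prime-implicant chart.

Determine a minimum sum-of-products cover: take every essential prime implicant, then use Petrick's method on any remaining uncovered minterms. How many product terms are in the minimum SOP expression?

Round 0: 00001✓ 00010✓ 00011✓ 00100✓ 00101✓ 00111✓ 01001✓ 01010✓ 01011✓ 01101✓ 01111✓ 10000✓ 10001✓ 10101✓ 10110✓ 10111✓ 11000✓ 11010✓ 11011✓ 11100✓ 11110✓ 11111✓
Round 1: -0001✓ -0101✓ -0111✓ -1010✓ -1011✓ -1111✓ 0-001✓ 0-010✓ 0-011✓ 0-101✓ 0-111✓ 00-01✓ 00-11✓ 000-1✓ 0001-✓ 001-1✓ 0010- 01-01✓ 01-11✓ 010-1✓ 0101-✓ 011-1✓ 1-000 1-110✓ 1-111✓ 10-01✓ 1000- 101-1✓ 1011-✓ 11-00✓ 11-10✓ 11-11✓ 110-0✓ 1101-✓ 111-0✓ 1111-✓
Round 2: --111 -0-01 -01-1 -1-11 -101- 0--01✓ 0--11✓ 0-0-1✓ 0-01- 0-1-1✓ 00--1✓ 01--1✓ 1-11- 11--0 11-1-
Round 3: 0---1
PIs = {--111, -0-01, -01-1, -1-11, -101-, 0---1, 0-01-, 0010-, 1-000, 1-11-, 1000-, 11--0, 11-1-}
Coverage chart:
  m1: -0-01,0---1
  m3: 0---1,0-01-
  m4: 0010- ←essential
  m5: -0-01,-01-1,0---1,0010-
  m7: --111,-01-1,0---1
  m9: 0---1 ←essential
  m10: -101-,0-01-
  m11: -1-11,-101-,0---1,0-01-
  m13: 0---1 ←essential
  m15: --111,-1-11,0---1
  m16: 1-000,1000-
  m17: -0-01,1000-
  m21: -0-01,-01-1
  m22: 1-11- ←essential
  m23: --111,-01-1,1-11-
  m24: 1-000,11--0
  m30: 1-11-,11--0,11-1-
  m31: --111,-1-11,1-11-,11-1-
Essential: 0---1, 0010-, 1-11-
Petrick residual → -0-01, -101-, 1-000
Min cover (6 terms): b'd'e + bc'd + a'e + a'b'cd' + ac'd'e' + acd

6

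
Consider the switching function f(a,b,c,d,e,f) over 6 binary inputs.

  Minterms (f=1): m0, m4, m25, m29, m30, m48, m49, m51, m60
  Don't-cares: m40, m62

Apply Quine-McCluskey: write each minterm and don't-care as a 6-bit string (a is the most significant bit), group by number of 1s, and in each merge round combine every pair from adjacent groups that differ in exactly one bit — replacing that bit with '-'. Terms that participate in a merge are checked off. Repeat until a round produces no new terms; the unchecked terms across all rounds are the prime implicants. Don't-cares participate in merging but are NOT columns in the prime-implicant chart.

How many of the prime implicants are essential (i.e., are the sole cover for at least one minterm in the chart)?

6

Round 0: 000000✓ 000100✓ 011001✓ 011101✓ 011110✓ 101000 110000✓ 110001✓ 110011✓ 111100✓ 111110✓
Round 1: -11110 000-00 011-01 1100-1 11000- 1111-0
PIs = {-11110, 000-00, 011-01, 101000, 1100-1, 11000-, 1111-0}
Coverage chart:
  m0: 000-00 ←essential
  m4: 000-00 ←essential
  m25: 011-01 ←essential
  m29: 011-01 ←essential
  m30: -11110 ←essential
  m48: 11000- ←essential
  m49: 1100-1,11000-
  m51: 1100-1 ←essential
  m60: 1111-0 ←essential
Essential: -11110, 000-00, 011-01, 1100-1, 11000-, 1111-0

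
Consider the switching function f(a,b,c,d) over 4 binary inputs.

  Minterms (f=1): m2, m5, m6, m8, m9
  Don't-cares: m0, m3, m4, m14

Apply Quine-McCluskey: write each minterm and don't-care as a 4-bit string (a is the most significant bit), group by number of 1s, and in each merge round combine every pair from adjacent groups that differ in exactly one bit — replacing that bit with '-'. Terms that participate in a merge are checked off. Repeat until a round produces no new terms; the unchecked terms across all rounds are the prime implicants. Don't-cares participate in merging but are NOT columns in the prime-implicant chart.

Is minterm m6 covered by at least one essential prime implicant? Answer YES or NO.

[col 0] 0000*, 0010*, 0011*, 0100*, 0101*, 0110*, 1000*, 1001*, 1110*
[col 1] -000, -110, 0-00*, 0-10*, 00-0*, 001-, 01-0*, 010-, 100-
[col 2] 0--0
Prime implicants: -000, -110, 0--0, 001-, 010-, 100-
PI chart (minterm → PIs covering it):
  2 | 0--0,001-
  5 | 010-  (sole → essential)
  6 | -110,0--0
  8 | -000,100-
  9 | 100-  (sole → essential)
Essential prime implicants: 010-, 100-

NO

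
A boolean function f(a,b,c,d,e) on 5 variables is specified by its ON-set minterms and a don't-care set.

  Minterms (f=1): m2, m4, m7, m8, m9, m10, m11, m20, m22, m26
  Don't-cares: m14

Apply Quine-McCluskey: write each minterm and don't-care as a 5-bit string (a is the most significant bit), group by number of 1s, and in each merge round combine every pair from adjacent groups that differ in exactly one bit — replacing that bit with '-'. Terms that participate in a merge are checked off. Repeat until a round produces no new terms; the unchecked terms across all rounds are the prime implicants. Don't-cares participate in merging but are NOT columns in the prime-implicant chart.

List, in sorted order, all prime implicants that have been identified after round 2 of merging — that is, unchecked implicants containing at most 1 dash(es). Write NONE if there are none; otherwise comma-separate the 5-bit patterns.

size-2^0 implicants → 00010(✓)  00100(✓)  00111  01000(✓)  01001(✓)  01010(✓)  01011(✓)  01110(✓)  10100(✓)  10110(✓)  11010(✓)
size-2^1 implicants → -0100  -1010  0-010  01-10  010-0(✓)  010-1(✓)  0100-(✓)  0101-(✓)  101-0
size-2^2 implicants → 010--
Unchecked terms (primes): -0100, -1010, 0-010, 00111, 01-10, 010--, 101-0

-0100, -1010, 0-010, 00111, 01-10, 101-0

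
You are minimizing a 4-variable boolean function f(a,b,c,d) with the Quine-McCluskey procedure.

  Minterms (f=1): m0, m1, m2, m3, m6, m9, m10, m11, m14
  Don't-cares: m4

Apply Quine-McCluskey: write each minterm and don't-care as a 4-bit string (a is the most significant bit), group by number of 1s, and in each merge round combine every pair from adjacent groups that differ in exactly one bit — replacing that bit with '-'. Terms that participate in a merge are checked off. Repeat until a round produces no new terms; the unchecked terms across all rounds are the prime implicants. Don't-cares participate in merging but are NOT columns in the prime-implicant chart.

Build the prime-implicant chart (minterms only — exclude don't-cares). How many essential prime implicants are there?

Round 0: 0000✓ 0001✓ 0010✓ 0011✓ 0100✓ 0110✓ 1001✓ 1010✓ 1011✓ 1110✓
Round 1: -001✓ -010✓ -011✓ -110✓ 0-00✓ 0-10✓ 00-0✓ 00-1✓ 000-✓ 001-✓ 01-0✓ 1-10✓ 10-1✓ 101-✓
Round 2: --10 -0-1 -01- 0--0 00--
PIs = {--10, -0-1, -01-, 0--0, 00--}
Coverage chart:
  m0: 0--0,00--
  m1: -0-1,00--
  m2: --10,-01-,0--0,00--
  m3: -0-1,-01-,00--
  m6: --10,0--0
  m9: -0-1 ←essential
  m10: --10,-01-
  m11: -0-1,-01-
  m14: --10 ←essential
Essential: --10, -0-1

2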